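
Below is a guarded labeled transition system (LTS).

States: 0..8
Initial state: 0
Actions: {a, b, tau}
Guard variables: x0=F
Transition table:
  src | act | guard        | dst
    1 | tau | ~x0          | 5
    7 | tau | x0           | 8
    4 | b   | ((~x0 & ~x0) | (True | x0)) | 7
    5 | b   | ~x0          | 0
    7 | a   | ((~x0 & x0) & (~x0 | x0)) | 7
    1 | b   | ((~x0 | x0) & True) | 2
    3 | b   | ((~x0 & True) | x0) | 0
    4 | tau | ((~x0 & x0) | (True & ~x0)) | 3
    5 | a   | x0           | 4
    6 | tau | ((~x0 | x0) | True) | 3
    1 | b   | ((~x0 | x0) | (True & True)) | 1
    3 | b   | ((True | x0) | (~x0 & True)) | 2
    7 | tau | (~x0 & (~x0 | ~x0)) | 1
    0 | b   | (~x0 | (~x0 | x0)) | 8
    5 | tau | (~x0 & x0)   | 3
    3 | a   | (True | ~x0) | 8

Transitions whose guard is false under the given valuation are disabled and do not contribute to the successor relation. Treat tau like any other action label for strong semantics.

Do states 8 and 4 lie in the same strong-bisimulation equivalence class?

Answer: NOT BISIMILAR

Analysis:
Bisimulation quotient by refinement:
  π0 = {{0,1,2,3,4,5,6,7,8}}
  π1 = {{0,5},{1,4},{2,8},{3},{6,7}}
  π2 = {{0},{1},{2,8},{3},{4},{5},{6},{7}}
8 equivalence class(es) (converged in 3)
class of 8: {2,8}; class of 4: {4}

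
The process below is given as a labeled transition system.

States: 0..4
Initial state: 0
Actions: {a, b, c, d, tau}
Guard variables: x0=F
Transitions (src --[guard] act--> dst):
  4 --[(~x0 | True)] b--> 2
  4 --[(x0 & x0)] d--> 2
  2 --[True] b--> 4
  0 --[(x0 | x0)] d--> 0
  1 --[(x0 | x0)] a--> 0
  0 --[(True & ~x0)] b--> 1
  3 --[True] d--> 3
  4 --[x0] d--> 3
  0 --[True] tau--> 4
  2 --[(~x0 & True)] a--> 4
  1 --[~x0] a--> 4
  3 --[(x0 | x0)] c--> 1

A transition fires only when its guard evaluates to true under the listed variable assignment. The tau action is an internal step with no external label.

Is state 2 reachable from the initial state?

Guard filter leaves 7 enabled edge(s).
depth 0: {0}
depth 1: {1,4}  total {0,1,4}
depth 2: {2}  total {0,1,2,4}
R = {0,1,2,4}
witness 2: tau·b

Answer: REACHABLE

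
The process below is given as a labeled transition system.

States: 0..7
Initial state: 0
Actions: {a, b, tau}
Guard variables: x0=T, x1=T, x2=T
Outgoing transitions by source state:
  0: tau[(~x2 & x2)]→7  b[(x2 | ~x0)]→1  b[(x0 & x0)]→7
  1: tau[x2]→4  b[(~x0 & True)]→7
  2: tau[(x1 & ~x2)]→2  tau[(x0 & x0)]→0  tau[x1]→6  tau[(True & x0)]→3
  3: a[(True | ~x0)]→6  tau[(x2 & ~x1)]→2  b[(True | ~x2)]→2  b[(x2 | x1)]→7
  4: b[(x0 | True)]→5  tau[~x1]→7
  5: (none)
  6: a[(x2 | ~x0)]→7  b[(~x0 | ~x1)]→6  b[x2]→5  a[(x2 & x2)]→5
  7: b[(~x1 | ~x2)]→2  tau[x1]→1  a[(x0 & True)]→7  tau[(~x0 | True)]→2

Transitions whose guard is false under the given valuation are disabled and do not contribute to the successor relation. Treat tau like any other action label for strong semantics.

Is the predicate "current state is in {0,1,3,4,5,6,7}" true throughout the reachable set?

Inv-set: {0,1,3,4,5,6,7}
Reachable = {0,1,2,3,4,5,6,7}
  0: safe
  1: safe
  2: outside
  3: safe
  4: safe
  5: safe
  6: safe
  7: safe
witness against invariant: b·tau → 2

Answer: INVARIANT VIOLATED at state 2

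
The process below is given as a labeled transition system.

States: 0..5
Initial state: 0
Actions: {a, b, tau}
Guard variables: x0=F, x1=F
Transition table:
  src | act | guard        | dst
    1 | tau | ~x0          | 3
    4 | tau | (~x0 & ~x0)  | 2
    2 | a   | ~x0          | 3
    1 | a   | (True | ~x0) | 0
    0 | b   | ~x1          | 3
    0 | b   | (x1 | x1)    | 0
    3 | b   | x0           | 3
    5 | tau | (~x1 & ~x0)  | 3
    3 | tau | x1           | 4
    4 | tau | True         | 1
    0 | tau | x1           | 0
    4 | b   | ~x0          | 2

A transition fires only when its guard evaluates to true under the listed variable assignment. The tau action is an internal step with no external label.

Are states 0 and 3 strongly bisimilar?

Answer: NOT BISIMILAR

Trace:
Compute ~ classes (split until stable):
  π0 = {{0,1,2,3,4,5}}
  π1 = {{0},{1},{2},{3},{4},{5}}
Fixed point at round 2; 6 class(es).
0∈{0}, 3∈{3}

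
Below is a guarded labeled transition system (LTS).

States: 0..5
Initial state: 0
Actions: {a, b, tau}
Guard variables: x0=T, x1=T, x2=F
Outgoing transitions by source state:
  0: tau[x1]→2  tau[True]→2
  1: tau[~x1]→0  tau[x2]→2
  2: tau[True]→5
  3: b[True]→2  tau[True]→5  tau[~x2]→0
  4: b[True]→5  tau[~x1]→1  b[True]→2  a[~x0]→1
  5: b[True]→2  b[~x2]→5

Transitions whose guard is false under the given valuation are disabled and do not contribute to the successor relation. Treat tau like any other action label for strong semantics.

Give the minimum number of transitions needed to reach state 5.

Layered search for 5:
  depth 0: {0}
  depth 1: {2}
  depth 2: {5}
depth(5)=2, e.g. tau·tau

Answer: 2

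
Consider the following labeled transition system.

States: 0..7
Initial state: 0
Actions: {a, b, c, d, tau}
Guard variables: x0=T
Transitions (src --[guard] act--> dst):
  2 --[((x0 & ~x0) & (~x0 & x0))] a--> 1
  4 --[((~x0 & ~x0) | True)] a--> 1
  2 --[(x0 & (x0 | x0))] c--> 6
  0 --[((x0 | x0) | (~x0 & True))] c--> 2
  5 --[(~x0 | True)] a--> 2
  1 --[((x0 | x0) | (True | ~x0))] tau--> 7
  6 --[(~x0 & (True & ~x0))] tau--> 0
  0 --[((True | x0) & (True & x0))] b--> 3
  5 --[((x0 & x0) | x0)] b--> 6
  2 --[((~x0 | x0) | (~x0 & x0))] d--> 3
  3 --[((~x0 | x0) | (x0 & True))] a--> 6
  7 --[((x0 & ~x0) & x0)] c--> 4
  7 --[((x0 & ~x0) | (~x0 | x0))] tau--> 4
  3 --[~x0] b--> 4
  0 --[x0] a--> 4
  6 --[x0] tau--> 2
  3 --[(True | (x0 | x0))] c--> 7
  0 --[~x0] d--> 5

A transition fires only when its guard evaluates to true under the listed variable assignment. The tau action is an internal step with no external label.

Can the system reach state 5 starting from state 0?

After dropping false guards: 13 live edges.
depth 0: {0}
depth 1: {2,3,4}  now seen {0,2,3,4}
depth 2: {1,6,7}  now seen {0,1,2,3,4,6,7}
Reachable = {0,1,2,3,4,6,7}

Answer: UNREACHABLE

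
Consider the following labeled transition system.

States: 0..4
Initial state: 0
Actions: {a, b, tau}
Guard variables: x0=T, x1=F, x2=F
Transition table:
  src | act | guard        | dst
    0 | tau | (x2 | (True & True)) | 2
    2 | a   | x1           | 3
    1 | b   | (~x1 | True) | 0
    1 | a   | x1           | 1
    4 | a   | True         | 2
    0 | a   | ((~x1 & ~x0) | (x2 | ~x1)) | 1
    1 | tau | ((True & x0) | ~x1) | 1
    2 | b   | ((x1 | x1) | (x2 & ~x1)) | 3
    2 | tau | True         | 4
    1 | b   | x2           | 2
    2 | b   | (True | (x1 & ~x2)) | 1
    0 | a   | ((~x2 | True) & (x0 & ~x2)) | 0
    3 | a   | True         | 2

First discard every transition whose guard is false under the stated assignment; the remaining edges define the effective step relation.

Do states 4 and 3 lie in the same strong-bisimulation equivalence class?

Compute ~ classes (split until stable):
  P[0] = {{0,1,2,3,4}}
  P[1] = {{0},{1,2},{3,4}}
  P[2] = {{0},{1},{2},{3,4}}
Fixed point at round 3; 4 class(es).
4∈{3,4}, 3∈{3,4}

Answer: BISIMILAR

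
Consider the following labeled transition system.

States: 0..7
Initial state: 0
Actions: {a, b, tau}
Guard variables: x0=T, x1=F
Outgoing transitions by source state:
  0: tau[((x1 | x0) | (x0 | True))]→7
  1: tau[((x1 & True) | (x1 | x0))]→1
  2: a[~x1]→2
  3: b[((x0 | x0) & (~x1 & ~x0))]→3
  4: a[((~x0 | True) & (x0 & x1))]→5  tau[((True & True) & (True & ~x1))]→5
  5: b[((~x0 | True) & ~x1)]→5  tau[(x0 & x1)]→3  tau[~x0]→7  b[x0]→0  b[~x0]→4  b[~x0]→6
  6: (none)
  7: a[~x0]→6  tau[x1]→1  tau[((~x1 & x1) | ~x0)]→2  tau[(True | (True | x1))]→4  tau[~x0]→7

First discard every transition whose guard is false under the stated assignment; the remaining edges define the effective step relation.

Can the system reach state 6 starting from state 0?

Guard filter leaves 7 enabled edge(s).
depth 0: {0}
depth 1: {7}  now seen {0,7}
depth 2: {4}  now seen {0,4,7}
depth 3: {5}  now seen {0,4,5,7}
Reach set: {0,4,5,7}

Answer: UNREACHABLE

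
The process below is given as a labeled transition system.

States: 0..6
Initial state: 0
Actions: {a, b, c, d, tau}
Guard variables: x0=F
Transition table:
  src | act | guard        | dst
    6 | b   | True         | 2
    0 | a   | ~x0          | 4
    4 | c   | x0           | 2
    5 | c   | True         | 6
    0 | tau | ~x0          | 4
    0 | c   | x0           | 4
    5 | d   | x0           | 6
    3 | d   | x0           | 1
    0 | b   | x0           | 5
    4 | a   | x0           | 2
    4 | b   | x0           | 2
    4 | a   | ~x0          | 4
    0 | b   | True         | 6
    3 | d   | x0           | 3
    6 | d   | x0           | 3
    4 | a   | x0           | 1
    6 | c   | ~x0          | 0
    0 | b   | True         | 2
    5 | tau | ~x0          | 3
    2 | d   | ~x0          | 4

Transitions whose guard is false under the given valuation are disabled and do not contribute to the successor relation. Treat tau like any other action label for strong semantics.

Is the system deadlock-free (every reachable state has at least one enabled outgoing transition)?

Answer: DEADLOCK-FREE

Working:
Reach set: {0,2,4,6}
  0: a→4  b→2  b→6  tau→4  [4 exit(s)]
  2: d→4  [1 exit(s)]
  4: a→4  [1 exit(s)]
  6: b→2  c→0  [2 exit(s)]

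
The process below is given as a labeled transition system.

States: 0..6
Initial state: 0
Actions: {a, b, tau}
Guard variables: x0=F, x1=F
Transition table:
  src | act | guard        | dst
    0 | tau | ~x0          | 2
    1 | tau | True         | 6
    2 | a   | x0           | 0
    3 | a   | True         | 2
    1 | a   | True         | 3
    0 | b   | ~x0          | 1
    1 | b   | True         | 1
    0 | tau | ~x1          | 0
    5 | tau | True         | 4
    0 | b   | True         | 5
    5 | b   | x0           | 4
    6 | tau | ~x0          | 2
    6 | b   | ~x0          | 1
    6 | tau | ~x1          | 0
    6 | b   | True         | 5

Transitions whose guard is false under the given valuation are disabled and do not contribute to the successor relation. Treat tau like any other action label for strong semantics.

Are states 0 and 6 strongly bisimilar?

Refine partition for ~:
  round 0: {{0,1,2,3,4,5,6}}
  round 1: {{0,6},{1},{2,4},{3},{5}}
Fixed point at round 2; 5 class(es).
0∈{0,6}, 6∈{0,6}

Answer: BISIMILAR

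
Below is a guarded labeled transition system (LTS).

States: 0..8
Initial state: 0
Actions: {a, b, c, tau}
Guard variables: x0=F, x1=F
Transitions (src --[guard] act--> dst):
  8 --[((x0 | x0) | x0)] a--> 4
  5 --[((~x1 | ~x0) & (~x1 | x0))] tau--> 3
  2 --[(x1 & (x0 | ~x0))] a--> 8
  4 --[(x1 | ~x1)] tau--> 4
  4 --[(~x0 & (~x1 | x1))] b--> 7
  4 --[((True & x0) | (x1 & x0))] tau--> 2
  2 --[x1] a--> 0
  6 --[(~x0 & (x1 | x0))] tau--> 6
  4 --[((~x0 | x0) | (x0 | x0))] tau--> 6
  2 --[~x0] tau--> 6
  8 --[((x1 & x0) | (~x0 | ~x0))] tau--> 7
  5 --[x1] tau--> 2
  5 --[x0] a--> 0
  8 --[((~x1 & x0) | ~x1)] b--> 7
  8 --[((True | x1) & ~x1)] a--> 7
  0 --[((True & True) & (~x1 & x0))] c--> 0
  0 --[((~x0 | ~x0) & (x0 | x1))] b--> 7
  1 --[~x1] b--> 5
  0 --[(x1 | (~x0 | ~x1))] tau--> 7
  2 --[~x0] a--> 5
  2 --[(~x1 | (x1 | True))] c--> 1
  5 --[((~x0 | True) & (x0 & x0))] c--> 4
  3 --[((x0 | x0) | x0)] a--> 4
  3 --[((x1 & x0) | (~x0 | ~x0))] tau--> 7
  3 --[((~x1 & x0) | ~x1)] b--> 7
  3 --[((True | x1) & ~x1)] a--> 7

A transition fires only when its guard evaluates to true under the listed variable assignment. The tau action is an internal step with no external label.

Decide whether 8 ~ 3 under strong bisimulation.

Answer: BISIMILAR

Analysis:
Compute ~ classes (split until stable):
  P[0] = {{0,1,2,3,4,5,6,7,8}}
  P[1] = {{0,5},{1},{2},{3,8},{4},{6,7}}
  P[2] = {{0},{1},{2},{3,8},{4},{5},{6,7}}
7 equivalence class(es) (converged in 3)
class of 8: {3,8}; class of 3: {3,8}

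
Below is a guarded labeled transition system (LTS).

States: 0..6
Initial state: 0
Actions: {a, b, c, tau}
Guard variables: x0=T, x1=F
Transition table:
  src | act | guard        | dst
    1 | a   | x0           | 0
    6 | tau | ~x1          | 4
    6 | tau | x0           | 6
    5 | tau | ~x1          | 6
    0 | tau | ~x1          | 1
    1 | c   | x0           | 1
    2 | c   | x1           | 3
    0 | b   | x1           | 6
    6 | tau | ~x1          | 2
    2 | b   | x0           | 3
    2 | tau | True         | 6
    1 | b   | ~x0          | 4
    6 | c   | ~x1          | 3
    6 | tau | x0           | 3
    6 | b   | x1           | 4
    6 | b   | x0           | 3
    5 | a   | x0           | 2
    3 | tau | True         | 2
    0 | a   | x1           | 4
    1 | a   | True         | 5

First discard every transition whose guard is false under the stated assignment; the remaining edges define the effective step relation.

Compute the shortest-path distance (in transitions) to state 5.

BFS to 5:
  depth 0: {0}
  depth 1: {1}
  depth 2: {5}
depth(5)=2, e.g. tau·a

Answer: 2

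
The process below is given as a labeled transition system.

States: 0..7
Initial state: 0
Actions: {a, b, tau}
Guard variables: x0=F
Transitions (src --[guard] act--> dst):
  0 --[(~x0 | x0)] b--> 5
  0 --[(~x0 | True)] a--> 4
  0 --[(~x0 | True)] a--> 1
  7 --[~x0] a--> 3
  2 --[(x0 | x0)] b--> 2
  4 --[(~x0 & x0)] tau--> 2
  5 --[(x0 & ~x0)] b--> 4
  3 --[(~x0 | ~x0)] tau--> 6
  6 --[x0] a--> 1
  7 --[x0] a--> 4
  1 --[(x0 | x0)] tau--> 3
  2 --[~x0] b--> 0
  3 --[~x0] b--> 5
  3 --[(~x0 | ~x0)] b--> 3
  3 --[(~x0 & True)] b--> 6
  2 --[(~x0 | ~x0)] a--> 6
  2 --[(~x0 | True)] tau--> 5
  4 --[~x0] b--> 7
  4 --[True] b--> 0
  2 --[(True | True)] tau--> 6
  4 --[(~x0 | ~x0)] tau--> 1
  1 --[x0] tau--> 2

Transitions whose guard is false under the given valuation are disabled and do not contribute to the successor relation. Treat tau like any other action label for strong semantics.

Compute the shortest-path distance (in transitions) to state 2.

Answer: UNREACHABLE

Analysis:
BFS to 2:
  depth 0: {0}
  depth 1: {1,4,5}
  depth 2: {7}
  depth 3: {3}
  depth 4: {6}
2 never appears.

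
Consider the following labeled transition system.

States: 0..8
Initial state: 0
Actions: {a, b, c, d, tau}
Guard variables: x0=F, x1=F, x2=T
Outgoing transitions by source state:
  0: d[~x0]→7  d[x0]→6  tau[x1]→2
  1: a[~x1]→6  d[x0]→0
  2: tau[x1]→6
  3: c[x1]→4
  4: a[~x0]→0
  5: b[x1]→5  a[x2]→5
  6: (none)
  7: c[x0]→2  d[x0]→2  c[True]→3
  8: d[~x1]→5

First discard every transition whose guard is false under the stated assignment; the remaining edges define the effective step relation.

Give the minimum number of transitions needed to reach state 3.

Answer: 2

Trace:
BFS to 3:
  L0 = {0}
  L1 = {7}
  L2 = {3}
first hit 3 at d=2 via d·c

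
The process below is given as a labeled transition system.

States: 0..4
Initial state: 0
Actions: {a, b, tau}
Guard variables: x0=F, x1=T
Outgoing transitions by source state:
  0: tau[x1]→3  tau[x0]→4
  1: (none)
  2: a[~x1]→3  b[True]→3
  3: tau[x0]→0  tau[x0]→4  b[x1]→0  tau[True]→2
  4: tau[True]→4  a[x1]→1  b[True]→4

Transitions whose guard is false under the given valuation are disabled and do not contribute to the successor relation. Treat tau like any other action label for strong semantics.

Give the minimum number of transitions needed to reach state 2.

Answer: 2

Working:
Breadth-first toward 2:
  Layer 0: {0}
  Layer 1: {3}
  Layer 2: {2}
first hit 2 at d=2 via tau·tau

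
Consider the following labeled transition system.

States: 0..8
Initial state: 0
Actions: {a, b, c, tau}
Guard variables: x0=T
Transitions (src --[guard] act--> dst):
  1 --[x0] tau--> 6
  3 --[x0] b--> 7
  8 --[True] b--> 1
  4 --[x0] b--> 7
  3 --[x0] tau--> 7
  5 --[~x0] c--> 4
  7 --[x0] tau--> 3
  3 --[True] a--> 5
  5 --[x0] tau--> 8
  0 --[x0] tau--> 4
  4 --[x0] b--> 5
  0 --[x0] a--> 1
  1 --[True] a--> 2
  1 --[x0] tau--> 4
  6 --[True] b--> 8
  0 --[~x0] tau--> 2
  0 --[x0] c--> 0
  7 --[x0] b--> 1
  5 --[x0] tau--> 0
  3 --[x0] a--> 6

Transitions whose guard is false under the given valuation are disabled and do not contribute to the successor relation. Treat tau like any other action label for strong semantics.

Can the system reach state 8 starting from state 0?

Answer: REACHABLE

Working:
After dropping false guards: 18 live edges.
Layer 0: {0}
Layer 1: {1,4}  cumulative {0,1,4}
Layer 2: {2,5,6,7}  cumulative {0,1,2,4,5,6,7}
Layer 3: {3,8}  cumulative {0,1,2,3,4,5,6,7,8}
Reachable = {0,1,2,3,4,5,6,7,8}
trace reaching 8: tau·b·tau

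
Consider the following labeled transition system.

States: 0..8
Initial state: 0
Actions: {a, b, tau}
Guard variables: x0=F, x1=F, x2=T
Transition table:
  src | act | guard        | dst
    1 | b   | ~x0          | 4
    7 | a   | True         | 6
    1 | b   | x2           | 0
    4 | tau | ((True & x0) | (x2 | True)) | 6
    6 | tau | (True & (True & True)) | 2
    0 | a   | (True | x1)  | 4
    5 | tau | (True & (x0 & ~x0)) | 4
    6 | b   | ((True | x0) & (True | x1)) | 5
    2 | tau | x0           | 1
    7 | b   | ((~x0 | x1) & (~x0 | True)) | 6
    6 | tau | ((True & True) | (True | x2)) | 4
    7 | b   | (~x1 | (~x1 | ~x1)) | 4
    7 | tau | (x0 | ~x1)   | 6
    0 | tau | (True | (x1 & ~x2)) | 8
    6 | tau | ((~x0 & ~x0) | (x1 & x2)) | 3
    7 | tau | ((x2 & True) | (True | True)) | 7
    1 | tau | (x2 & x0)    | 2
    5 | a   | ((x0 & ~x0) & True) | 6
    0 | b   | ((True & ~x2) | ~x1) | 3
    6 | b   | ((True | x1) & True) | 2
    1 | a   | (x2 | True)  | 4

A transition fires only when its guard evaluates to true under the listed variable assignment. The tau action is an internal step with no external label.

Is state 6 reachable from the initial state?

Answer: REACHABLE

Analysis:
Guard filter leaves 17 enabled edge(s).
L0 = {0}
L1 = {3,4,8}  now seen {0,3,4,8}
L2 = {6}  now seen {0,3,4,6,8}
L3 = {2,5}  now seen {0,2,3,4,5,6,8}
R = {0,2,3,4,5,6,8}
trace reaching 6: a·tau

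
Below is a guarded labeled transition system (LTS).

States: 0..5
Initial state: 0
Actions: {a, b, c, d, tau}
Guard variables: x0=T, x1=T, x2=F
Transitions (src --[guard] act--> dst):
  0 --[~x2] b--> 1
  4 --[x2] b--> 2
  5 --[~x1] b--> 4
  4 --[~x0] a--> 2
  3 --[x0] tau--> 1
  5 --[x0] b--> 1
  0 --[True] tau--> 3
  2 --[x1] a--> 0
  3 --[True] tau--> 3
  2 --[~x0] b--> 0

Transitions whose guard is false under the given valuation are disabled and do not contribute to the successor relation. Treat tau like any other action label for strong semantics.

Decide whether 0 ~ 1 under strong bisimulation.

Answer: NOT BISIMILAR

Analysis:
Compute ~ classes (split until stable):
  round 0: {{0,1,2,3,4,5}}
  round 1: {{0},{1,4},{2},{3},{5}}
5 equivalence class(es) (converged in 2)
[0]={0}  [1]={1,4}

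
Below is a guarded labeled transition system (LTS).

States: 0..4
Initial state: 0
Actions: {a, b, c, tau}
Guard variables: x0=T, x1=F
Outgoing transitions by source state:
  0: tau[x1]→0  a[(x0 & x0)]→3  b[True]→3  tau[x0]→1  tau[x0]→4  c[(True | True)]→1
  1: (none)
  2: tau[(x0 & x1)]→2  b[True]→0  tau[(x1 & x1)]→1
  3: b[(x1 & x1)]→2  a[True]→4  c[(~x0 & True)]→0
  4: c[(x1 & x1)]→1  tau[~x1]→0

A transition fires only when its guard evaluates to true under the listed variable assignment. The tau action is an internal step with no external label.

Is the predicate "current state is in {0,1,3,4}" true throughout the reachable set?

Answer: INVARIANT HOLDS

Analysis:
Allowed set {0,1,3,4}
R = {0,1,3,4}
  0: safe
  1: safe
  3: safe
  4: safe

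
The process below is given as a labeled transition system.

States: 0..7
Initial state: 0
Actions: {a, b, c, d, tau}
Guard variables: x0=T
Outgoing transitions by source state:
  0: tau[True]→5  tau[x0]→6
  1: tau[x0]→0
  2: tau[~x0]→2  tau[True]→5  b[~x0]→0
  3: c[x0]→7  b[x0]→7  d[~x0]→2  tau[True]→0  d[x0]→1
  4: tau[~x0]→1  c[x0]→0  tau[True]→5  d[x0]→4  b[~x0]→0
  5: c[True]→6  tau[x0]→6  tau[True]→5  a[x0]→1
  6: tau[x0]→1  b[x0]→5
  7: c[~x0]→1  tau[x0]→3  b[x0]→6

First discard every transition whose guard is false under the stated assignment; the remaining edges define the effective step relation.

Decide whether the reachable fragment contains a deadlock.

Reach set: {0,1,5,6}
  0: tau→5  tau→6  [2 exit(s)]
  1: tau→0  [1 exit(s)]
  5: a→1  c→6  tau→5  tau→6  [4 exit(s)]
  6: b→5  tau→1  [2 exit(s)]

Answer: DEADLOCK-FREE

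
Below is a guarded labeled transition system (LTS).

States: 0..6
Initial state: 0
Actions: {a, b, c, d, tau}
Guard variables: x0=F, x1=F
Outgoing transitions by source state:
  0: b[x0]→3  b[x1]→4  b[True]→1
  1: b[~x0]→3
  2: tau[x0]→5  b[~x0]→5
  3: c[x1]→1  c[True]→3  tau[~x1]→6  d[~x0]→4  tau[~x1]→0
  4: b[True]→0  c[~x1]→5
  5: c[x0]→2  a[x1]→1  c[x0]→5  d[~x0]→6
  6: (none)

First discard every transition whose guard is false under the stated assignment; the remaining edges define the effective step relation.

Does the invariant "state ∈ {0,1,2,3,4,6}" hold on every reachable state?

Safe = {0,1,2,3,4,6}
R = {0,1,3,4,5,6}
  0: ok
  1: ok
  3: ok
  4: ok
  5: outside
  6: ok
counterexample path to 5: b·b·d·c

Answer: INVARIANT VIOLATED at state 5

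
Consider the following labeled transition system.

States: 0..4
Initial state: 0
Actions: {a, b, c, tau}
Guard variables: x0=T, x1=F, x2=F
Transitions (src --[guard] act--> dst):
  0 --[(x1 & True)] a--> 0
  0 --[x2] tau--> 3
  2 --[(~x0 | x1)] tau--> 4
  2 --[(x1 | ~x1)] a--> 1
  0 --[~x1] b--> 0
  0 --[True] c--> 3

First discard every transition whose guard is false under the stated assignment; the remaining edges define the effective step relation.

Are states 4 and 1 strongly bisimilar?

Answer: BISIMILAR

Analysis:
Bisimulation quotient by refinement:
  π0 = {{0,1,2,3,4}}
  π1 = {{0},{1,3,4},{2}}
Fixed point at round 2; 3 class(es).
4∈{1,3,4}, 1∈{1,3,4}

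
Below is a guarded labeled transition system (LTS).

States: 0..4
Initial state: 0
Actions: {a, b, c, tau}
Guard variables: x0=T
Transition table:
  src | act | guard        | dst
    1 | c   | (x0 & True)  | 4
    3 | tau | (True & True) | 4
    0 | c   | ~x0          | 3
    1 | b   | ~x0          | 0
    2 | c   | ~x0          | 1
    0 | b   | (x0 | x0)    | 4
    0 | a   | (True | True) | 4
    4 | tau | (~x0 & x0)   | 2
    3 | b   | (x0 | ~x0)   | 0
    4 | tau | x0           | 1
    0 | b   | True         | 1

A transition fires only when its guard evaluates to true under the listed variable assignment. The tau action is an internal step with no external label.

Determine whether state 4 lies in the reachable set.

Answer: REACHABLE

Analysis:
7 transition(s) survive guard evaluation.
Layer 0: {0}
Layer 1: {1,4}  now seen {0,1,4}
Reachable = {0,1,4}
trace reaching 4: b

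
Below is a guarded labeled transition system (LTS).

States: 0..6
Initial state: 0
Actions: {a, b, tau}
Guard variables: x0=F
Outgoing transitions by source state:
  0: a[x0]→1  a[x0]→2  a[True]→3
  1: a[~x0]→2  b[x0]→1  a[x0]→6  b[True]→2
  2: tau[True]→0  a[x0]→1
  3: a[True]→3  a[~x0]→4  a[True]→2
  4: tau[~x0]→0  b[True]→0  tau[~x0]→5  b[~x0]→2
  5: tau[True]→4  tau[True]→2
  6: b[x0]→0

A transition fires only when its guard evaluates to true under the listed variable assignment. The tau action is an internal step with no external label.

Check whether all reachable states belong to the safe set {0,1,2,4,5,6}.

Safe = {0,1,2,4,5,6}
Reachable = {0,2,3,4,5}
  0: ok
  2: ok
  3: VIOLATES
  4: ok
  5: ok
reach 3 via a — violates

Answer: INVARIANT VIOLATED at state 3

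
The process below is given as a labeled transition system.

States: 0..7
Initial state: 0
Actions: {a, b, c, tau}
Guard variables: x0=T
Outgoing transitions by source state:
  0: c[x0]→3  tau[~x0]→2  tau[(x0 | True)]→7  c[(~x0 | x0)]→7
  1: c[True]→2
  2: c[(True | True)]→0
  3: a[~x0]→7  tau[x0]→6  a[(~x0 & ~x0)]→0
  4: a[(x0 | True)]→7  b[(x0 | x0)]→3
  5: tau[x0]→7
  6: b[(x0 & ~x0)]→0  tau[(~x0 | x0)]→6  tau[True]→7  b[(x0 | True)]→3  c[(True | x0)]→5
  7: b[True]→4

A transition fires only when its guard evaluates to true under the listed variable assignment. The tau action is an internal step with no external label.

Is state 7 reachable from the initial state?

After dropping false guards: 14 live edges.
Layer 0: {0}
Layer 1: {3,7}  total {0,3,7}
Layer 2: {4,6}  total {0,3,4,6,7}
Layer 3: {5}  total {0,3,4,5,6,7}
R = {0,3,4,5,6,7}
witness 7: c

Answer: REACHABLE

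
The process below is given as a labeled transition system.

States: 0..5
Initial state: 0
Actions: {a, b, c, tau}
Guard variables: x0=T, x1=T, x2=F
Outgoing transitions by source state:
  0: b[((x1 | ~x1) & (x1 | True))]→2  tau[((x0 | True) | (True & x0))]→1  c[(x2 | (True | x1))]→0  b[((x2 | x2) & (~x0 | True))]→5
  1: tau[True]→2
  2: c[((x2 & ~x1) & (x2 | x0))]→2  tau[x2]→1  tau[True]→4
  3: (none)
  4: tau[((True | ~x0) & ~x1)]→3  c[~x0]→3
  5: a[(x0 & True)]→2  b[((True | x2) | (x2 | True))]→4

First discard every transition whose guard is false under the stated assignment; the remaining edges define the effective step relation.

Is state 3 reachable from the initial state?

Answer: UNREACHABLE

Analysis:
7 transition(s) survive guard evaluation.
depth 0: {0}
depth 1: {1,2}  now seen {0,1,2}
depth 2: {4}  now seen {0,1,2,4}
R = {0,1,2,4}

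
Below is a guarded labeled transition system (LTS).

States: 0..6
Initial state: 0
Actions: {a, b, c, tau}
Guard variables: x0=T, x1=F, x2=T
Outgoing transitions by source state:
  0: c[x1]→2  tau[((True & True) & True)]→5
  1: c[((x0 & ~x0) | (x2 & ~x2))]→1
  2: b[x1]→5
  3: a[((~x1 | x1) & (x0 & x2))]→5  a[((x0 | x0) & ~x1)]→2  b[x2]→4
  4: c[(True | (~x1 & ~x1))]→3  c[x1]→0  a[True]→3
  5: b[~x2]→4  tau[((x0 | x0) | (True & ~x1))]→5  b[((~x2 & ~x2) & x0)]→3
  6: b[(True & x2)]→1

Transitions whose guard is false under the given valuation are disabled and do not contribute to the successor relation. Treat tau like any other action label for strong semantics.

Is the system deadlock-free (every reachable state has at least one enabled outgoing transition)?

Reach set: {0,5}
  0: tau→5  [1 exit(s)]
  5: tau→5  [1 exit(s)]

Answer: DEADLOCK-FREE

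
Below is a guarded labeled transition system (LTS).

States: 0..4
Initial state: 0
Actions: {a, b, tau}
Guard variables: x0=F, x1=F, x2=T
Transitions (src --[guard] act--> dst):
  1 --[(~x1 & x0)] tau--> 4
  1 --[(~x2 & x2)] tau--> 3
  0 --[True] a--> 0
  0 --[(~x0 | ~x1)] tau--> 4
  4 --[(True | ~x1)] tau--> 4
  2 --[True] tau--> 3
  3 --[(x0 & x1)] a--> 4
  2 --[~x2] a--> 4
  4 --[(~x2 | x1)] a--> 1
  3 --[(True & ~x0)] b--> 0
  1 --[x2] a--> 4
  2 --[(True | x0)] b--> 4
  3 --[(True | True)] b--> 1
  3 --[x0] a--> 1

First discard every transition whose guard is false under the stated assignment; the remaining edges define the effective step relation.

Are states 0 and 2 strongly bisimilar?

Answer: NOT BISIMILAR

Trace:
Compute ~ classes (split until stable):
  round 0: {{0,1,2,3,4}}
  round 1: {{0},{1},{2},{3},{4}}
5 equivalence class(es) (converged in 2)
[0]={0}  [2]={2}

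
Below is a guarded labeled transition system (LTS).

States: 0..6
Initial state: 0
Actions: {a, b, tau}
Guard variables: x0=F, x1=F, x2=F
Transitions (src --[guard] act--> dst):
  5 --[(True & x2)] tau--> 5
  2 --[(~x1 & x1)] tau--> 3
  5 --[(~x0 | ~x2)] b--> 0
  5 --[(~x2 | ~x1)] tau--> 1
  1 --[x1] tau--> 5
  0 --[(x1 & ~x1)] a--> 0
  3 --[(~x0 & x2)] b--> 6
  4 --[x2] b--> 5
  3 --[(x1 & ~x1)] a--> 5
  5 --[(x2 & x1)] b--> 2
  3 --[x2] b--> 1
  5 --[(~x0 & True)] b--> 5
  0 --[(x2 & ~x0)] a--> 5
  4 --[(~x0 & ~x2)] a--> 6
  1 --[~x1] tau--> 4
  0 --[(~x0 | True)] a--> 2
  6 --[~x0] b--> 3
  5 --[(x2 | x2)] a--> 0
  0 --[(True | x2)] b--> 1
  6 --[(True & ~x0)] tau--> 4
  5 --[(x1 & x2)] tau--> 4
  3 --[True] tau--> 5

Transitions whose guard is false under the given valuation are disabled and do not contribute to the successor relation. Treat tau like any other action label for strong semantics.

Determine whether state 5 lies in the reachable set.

10 transition(s) survive guard evaluation.
Layer 0: {0}
Layer 1: {1,2}  cumulative {0,1,2}
Layer 2: {4}  cumulative {0,1,2,4}
Layer 3: {6}  cumulative {0,1,2,4,6}
Layer 4: {3}  cumulative {0,1,2,3,4,6}
Layer 5: {5}  cumulative {0,1,2,3,4,5,6}
Reachable = {0,1,2,3,4,5,6}
Path to 5: b·tau·a·b·tau

Answer: REACHABLE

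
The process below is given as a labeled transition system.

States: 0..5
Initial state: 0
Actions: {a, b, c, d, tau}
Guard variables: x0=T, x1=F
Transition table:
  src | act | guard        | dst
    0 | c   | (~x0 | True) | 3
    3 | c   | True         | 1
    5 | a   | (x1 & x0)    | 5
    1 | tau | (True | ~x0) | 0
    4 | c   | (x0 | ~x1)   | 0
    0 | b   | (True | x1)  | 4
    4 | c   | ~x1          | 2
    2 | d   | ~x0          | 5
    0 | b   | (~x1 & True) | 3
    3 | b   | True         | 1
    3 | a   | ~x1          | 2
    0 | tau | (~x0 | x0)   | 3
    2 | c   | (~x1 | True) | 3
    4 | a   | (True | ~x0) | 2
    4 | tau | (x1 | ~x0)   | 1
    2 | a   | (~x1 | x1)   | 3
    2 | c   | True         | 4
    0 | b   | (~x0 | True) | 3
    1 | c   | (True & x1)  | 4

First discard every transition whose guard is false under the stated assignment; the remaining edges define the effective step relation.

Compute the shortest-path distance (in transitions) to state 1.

BFS to 1:
  L0 = {0}
  L1 = {3,4}
  L2 = {1,2}
depth(1)=2, e.g. b·b

Answer: 2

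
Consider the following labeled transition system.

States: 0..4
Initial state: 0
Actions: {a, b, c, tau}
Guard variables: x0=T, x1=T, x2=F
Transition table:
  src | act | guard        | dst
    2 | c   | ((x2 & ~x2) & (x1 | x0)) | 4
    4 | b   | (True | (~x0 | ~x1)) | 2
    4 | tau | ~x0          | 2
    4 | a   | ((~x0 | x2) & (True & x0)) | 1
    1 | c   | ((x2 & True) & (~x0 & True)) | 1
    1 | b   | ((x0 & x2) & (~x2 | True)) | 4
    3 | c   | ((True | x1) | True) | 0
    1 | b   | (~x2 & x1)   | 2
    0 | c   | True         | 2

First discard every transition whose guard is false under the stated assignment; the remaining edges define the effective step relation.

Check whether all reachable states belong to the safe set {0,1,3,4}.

Inv-set: {0,1,3,4}
Reachable = {0,2}
  0: ok
  2: VIOLATES
reach 2 via c — violates

Answer: INVARIANT VIOLATED at state 2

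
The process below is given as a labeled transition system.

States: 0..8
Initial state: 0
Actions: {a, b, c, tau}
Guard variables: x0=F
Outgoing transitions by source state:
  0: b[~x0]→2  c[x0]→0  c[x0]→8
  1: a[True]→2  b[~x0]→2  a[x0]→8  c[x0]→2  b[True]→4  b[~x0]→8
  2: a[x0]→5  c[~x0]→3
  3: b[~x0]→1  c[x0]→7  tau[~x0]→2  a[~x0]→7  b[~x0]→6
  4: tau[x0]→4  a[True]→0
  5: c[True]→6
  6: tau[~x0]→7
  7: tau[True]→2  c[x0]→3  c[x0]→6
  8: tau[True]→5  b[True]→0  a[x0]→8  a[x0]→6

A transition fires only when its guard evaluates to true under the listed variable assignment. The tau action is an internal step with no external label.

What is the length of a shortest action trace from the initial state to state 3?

Answer: 2

Working:
Breadth-first toward 3:
  L0 = {0}
  L1 = {2}
  L2 = {3}
depth(3)=2, e.g. b·c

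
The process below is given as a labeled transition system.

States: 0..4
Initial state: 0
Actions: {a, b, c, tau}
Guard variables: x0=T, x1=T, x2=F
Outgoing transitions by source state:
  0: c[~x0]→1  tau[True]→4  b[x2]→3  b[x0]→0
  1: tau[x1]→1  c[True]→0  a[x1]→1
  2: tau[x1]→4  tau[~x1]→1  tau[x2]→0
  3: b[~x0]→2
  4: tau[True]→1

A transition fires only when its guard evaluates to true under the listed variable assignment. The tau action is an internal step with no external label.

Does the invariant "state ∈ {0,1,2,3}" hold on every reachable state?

Safe = {0,1,2,3}
Reach set: {0,1,4}
  0: ✓
  1: ✓
  4: outside
witness against invariant: tau → 4

Answer: INVARIANT VIOLATED at state 4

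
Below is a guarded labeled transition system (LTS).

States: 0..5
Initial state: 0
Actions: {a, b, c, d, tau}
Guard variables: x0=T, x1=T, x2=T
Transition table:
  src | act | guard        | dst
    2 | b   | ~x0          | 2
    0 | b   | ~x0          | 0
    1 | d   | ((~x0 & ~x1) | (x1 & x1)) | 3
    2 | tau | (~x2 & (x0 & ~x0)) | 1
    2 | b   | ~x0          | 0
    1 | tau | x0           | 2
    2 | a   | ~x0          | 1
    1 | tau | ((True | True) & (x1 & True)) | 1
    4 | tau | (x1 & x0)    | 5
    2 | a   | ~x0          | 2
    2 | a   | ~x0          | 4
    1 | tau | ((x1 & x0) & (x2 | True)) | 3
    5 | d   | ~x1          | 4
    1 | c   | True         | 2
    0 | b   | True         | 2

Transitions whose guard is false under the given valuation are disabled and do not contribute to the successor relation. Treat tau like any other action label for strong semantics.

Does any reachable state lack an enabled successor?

Answer: DEADLOCK at state 2

Working:
Reachable = {0,2}
  0: b→2  [deg 1]
  2: ∅  [deadlock]
Path to 2: b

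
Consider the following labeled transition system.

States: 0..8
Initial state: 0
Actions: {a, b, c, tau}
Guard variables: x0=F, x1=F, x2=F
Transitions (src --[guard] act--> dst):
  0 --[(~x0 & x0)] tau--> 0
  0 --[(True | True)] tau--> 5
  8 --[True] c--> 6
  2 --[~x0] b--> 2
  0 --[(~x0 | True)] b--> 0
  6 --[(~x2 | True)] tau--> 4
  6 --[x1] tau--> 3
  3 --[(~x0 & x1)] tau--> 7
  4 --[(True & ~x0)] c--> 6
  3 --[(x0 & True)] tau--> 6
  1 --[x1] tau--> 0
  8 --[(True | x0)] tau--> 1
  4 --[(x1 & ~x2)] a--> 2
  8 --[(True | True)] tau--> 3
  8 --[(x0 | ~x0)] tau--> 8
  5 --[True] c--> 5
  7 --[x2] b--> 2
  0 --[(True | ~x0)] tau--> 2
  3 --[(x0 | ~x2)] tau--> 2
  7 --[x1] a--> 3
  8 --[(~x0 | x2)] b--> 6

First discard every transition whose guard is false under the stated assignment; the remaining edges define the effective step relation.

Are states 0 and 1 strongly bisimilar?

Answer: NOT BISIMILAR

Trace:
Compute ~ classes (split until stable):
  π0 = {{0,1,2,3,4,5,6,7,8}}
  π1 = {{0},{1,7},{2},{3,6},{4,5},{8}}
  π2 = {{0},{1,7},{2},{3},{4},{5},{6},{8}}
Fixed point at round 3; 8 class(es).
class of 0: {0}; class of 1: {1,7}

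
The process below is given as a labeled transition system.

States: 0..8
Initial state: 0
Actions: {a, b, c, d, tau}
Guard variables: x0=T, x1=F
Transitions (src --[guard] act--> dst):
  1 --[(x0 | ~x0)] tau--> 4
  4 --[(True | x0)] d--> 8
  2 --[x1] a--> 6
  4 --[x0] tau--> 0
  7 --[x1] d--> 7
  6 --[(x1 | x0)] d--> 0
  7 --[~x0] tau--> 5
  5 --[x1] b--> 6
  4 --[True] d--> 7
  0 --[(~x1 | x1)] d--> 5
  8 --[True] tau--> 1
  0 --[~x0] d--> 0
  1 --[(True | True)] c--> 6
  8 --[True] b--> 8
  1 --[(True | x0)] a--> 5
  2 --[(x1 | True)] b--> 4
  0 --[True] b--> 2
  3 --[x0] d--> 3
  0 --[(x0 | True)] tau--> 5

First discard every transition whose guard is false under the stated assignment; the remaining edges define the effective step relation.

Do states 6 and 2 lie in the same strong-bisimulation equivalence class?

Refine partition for ~:
  π0 = {{0,1,2,3,4,5,6,7,8}}
  π1 = {{0},{1},{2},{3,6},{4},{5,7},{8}}
  π2 = {{0},{1},{2},{3},{4},{5,7},{6},{8}}
8 equivalence class(es) (converged in 3)
[6]={6}  [2]={2}

Answer: NOT BISIMILAR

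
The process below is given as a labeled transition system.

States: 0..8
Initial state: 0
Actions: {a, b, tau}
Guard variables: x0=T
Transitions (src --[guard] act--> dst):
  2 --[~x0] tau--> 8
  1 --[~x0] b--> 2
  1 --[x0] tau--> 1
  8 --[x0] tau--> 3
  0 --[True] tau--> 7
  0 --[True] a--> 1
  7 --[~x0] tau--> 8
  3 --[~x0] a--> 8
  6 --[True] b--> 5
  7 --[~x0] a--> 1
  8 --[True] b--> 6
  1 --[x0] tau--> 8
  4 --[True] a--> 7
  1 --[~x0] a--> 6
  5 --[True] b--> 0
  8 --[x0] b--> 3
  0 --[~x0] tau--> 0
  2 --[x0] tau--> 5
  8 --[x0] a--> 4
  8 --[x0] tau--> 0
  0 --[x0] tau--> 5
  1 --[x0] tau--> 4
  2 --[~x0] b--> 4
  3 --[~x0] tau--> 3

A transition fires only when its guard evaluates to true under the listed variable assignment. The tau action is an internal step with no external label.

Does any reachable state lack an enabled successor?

Answer: DEADLOCK at state 3

Trace:
R = {0,1,3,4,5,6,7,8}
  0: a→1  tau→5  tau→7  [3 exit(s)]
  1: tau→1  tau→4  tau→8  [3 exit(s)]
  3: ∅  [no exit]
  4: a→7  [1 exit(s)]
  5: b→0  [1 exit(s)]
  6: b→5  [1 exit(s)]
  7: ∅  [no exit]
  8: a→4  b→3  b→6  tau→0  tau→3  [5 exit(s)]
witness 3: a·tau·tau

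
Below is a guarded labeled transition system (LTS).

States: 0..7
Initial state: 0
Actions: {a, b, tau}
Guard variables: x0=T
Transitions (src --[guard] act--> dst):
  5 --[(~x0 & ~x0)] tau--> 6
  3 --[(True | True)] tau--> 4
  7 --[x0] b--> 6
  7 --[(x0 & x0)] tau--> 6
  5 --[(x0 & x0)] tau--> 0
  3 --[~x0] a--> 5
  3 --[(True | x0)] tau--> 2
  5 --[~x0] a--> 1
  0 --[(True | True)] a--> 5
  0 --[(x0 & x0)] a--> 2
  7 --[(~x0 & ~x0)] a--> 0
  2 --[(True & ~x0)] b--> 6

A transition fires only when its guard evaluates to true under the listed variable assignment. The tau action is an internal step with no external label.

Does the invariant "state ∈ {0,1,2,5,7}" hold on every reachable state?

Safe = {0,1,2,5,7}
Reachable = {0,2,5}
  0: ok
  2: ok
  5: ok

Answer: INVARIANT HOLDS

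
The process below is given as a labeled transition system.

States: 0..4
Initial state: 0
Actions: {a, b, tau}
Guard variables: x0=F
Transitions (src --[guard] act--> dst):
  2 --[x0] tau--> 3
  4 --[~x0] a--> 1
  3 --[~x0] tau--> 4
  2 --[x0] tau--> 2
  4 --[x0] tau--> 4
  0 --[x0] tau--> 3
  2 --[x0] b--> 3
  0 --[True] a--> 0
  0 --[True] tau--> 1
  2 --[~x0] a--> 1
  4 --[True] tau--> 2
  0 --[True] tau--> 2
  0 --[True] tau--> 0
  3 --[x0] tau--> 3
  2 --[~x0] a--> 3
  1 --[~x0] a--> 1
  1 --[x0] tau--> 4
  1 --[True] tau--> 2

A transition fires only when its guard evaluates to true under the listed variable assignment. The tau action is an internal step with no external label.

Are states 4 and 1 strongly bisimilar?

Compute ~ classes (split until stable):
  P[0] = {{0,1,2,3,4}}
  P[1] = {{0,1,4},{2},{3}}
  P[2] = {{0},{1,4},{2},{3}}
stable after 3 split(s): 4 block(s)
class of 4: {1,4}; class of 1: {1,4}

Answer: BISIMILAR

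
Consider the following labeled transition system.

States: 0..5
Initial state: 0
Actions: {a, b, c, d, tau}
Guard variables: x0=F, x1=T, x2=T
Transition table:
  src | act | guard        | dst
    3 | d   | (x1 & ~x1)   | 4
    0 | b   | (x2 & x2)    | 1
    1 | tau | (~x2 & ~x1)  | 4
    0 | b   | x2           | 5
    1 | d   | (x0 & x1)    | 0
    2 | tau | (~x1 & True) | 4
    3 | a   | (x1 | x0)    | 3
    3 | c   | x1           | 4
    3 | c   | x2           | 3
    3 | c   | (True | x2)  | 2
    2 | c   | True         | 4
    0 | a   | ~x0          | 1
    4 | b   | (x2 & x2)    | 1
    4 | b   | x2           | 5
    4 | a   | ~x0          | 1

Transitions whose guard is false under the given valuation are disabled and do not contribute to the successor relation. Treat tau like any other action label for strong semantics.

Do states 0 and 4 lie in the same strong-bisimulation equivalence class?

Answer: BISIMILAR

Trace:
Refine partition for ~:
  P[0] = {{0,1,2,3,4,5}}
  P[1] = {{0,4},{1,5},{2},{3}}
stable after 2 split(s): 4 block(s)
[0]={0,4}  [4]={0,4}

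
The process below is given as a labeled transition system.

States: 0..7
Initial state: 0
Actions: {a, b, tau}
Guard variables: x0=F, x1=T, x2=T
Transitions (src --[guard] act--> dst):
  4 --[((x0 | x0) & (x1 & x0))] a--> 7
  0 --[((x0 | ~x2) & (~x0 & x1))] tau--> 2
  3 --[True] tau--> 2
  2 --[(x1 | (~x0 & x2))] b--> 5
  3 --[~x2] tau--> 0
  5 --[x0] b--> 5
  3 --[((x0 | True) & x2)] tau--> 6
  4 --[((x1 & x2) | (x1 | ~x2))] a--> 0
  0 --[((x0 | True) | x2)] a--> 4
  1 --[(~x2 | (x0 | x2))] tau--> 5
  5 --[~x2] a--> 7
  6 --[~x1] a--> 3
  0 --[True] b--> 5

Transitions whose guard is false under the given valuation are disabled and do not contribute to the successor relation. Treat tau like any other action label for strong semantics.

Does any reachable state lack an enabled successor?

Reach set: {0,4,5}
  0: a→4  b→5  [2 out]
  4: a→0  [1 out]
  5: ∅  [deadlock]
witness 5: b

Answer: DEADLOCK at state 5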